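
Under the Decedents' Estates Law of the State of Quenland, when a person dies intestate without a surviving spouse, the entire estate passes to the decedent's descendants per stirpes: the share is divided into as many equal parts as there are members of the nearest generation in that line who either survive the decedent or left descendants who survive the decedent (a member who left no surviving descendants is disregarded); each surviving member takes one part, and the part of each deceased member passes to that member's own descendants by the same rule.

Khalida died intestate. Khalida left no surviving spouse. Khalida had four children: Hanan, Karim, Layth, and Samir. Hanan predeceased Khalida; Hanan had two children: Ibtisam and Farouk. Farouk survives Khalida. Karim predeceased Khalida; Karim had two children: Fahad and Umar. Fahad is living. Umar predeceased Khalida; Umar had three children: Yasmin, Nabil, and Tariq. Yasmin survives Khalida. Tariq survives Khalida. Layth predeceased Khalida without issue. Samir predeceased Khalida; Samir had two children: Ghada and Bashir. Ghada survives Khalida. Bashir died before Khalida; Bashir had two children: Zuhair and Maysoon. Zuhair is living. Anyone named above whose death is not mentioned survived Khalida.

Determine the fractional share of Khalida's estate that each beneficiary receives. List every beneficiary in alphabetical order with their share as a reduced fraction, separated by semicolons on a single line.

Fahad 1/6; Farouk 1/6; Ghada 1/6; Ibtisam 1/6; Maysoon 1/12; Nabil 1/18; Tariq 1/18; Yasmin 1/18; Zuhair 1/12

There is no surviving spouse, so the entire estate passes to Khalida's descendants per stirpes.
Layth left no surviving issue, so that branch lapses and is disregarded.
The estate is divided into 3 equal shares of 1/3 among Hanan, Karim, Samir.
Hanan predeceased; the 1/3 allotted to Hanan's branch passes to Hanan's issue by representation.
The 1/3 is divided into 2 equal shares of 1/6 among Ibtisam, Farouk.
Ibtisam is living and takes 1/6.
Farouk is living and takes 1/6.
Karim predeceased; the 1/3 allotted to Karim's branch passes to Karim's issue by representation.
The 1/3 is divided into 2 equal shares of 1/6 among Fahad, Umar.
Fahad is living and takes 1/6.
Umar predeceased; the 1/6 allotted to Umar's branch passes to Umar's issue by representation.
The 1/6 is divided into 3 equal shares of 1/18 among Yasmin, Nabil, Tariq.
Yasmin is living and takes 1/18.
Nabil is living and takes 1/18.
Tariq is living and takes 1/18.
Samir predeceased; the 1/3 allotted to Samir's branch passes to Samir's issue by representation.
The 1/3 is divided into 2 equal shares of 1/6 among Ghada, Bashir.
Ghada is living and takes 1/6.
Bashir predeceased; the 1/6 allotted to Bashir's branch passes to Bashir's issue by representation.
The 1/6 is divided into 2 equal shares of 1/12 among Zuhair, Maysoon.
Zuhair is living and takes 1/12.
Maysoon is living and takes 1/12.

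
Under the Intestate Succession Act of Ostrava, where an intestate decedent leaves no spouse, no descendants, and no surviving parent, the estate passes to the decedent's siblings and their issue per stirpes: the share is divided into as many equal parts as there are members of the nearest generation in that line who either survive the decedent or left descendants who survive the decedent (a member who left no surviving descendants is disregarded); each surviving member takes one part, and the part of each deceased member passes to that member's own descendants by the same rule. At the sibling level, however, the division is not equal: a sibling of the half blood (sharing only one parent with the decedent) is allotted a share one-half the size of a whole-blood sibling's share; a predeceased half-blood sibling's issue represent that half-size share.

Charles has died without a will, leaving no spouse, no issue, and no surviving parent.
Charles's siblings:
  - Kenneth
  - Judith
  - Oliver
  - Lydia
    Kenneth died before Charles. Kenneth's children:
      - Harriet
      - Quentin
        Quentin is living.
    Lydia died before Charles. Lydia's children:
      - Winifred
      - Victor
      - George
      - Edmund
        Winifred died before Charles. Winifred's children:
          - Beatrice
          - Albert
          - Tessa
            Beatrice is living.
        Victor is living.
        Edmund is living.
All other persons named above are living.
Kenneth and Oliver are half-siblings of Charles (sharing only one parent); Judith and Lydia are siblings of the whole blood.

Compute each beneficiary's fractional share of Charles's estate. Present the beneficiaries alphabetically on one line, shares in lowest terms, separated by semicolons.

Albert 1/36; Beatrice 1/36; Edmund 1/12; George 1/12; Harriet 1/12; Judith 1/3; Oliver 1/6; Quentin 1/12; Tessa 1/36; Victor 1/12

No spouse, descendants, or parent survives, so the estate passes to Charles's siblings per stirpes.
Half-blood siblings count for one-half the weight of whole-blood siblings at the initial division.
Dividing 1 in proportion to weights (total weight 3): Kenneth (weight 1/2) → 1/6; Judith (weight 1) → 1/3; Oliver (weight 1/2) → 1/6; Lydia (weight 1) → 1/3.
Kenneth predeceased; the 1/6 allotted to Kenneth's branch passes to Kenneth's issue by representation.
The 1/6 is divided into 2 equal shares of 1/12 among Harriet, Quentin.
Harriet is living and takes 1/12.
Quentin is living and takes 1/12.
Judith is living and takes 1/3.
Oliver is living and takes 1/6.
Lydia predeceased; the 1/3 allotted to Lydia's branch passes to Lydia's issue by representation.
The 1/3 is divided into 4 equal shares of 1/12 among Winifred, Victor, George, Edmund.
Winifred predeceased; the 1/12 allotted to Winifred's branch passes to Winifred's issue by representation.
The 1/12 is divided into 3 equal shares of 1/36 among Beatrice, Albert, Tessa.
Beatrice is living and takes 1/36.
Albert is living and takes 1/36.
Tessa is living and takes 1/36.
Victor is living and takes 1/12.
George is living and takes 1/12.
Edmund is living and takes 1/12.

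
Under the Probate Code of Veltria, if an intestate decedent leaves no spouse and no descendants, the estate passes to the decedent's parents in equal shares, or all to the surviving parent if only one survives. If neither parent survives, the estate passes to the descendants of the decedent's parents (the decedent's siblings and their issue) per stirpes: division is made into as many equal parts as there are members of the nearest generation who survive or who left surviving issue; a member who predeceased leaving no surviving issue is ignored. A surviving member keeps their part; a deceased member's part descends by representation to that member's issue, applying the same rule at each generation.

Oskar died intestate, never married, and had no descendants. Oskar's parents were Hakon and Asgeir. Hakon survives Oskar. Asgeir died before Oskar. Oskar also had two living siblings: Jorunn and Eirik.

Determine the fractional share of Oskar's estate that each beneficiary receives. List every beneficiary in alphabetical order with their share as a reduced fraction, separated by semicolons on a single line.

Hakon 1

Only one parent, Hakon, survives, so Hakon takes the entire estate. The siblings take nothing because a surviving parent has priority.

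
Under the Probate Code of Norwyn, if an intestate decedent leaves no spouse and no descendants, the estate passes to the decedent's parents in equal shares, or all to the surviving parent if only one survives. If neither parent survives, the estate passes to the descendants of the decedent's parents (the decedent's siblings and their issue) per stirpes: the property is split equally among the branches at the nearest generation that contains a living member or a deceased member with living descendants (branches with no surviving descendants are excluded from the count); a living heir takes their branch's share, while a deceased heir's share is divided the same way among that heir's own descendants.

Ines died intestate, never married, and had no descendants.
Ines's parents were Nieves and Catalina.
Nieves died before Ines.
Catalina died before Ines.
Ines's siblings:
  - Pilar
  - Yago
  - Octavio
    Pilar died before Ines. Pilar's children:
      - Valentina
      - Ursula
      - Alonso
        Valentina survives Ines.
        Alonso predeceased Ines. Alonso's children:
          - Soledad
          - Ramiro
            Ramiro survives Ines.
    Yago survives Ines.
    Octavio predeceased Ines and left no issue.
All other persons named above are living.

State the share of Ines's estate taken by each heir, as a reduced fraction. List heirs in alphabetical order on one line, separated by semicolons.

Ramiro 1/12; Soledad 1/12; Ursula 1/6; Valentina 1/6; Yago 1/2

Neither parent survives and there are no descendants, so the estate passes to Ines's siblings and their issue per stirpes.
Octavio left no surviving issue, so that branch lapses and is disregarded.
The estate is divided into 2 equal shares of 1/2 among Pilar, Yago.
Pilar predeceased; the 1/2 allotted to Pilar's branch passes to Pilar's issue by representation.
The 1/2 is divided into 3 equal shares of 1/6 among Valentina, Ursula, Alonso.
Valentina is living and takes 1/6.
Ursula is living and takes 1/6.
Alonso predeceased; the 1/6 allotted to Alonso's branch passes to Alonso's issue by representation.
The 1/6 is divided into 2 equal shares of 1/12 among Soledad, Ramiro.
Soledad is living and takes 1/12.
Ramiro is living and takes 1/12.
Yago is living and takes 1/2.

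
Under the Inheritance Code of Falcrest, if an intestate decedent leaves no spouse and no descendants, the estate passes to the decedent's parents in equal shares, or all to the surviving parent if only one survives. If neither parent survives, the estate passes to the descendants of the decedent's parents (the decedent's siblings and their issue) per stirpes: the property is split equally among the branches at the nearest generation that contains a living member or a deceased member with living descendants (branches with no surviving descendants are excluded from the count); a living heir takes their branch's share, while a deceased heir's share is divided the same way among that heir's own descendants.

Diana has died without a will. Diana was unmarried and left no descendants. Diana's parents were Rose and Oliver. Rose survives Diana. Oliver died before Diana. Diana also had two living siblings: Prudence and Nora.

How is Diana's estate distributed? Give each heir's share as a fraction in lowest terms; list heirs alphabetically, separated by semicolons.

Rose 1

Only one parent, Rose, survives, so Rose takes the entire estate. The siblings take nothing because a surviving parent has priority.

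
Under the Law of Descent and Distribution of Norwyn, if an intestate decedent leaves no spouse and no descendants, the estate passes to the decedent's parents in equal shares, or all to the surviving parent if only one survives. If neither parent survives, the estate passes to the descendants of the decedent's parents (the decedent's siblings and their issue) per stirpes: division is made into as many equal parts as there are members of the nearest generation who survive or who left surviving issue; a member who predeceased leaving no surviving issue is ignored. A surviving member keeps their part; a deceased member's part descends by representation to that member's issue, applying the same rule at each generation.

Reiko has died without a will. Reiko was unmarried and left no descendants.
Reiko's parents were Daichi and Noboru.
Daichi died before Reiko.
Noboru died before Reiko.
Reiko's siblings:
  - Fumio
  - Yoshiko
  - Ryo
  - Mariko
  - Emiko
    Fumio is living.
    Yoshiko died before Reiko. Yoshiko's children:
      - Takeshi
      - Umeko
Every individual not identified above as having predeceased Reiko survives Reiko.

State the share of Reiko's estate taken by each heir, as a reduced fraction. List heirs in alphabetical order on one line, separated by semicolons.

Neither parent survives and there are no descendants, so the estate passes to Reiko's siblings and their issue per stirpes.
The estate is divided into 5 equal shares of 1/5 among Fumio, Yoshiko, Ryo, Mariko, Emiko.
Fumio is living and takes 1/5.
Yoshiko predeceased; the 1/5 allotted to Yoshiko's branch passes to Yoshiko's issue by representation.
The 1/5 is divided into 2 equal shares of 1/10 among Takeshi, Umeko.
Takeshi is living and takes 1/10.
Umeko is living and takes 1/10.
Ryo is living and takes 1/5.
Mariko is living and takes 1/5.
Emiko is living and takes 1/5.

Emiko 1/5; Fumio 1/5; Mariko 1/5; Ryo 1/5; Takeshi 1/10; Umeko 1/10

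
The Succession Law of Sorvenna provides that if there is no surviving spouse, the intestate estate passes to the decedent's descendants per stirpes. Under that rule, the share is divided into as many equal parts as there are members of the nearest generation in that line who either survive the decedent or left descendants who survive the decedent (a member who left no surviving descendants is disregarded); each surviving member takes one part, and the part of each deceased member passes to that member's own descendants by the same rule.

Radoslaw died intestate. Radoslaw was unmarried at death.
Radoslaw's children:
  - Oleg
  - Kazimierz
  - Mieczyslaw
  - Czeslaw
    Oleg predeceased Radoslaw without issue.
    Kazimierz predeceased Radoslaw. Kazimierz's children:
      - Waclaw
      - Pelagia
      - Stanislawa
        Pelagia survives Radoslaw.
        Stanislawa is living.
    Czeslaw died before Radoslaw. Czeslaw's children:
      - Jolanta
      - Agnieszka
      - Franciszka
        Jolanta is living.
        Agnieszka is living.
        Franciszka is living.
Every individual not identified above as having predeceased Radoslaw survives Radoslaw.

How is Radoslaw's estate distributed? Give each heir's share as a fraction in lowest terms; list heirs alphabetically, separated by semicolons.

Agnieszka 1/9; Franciszka 1/9; Jolanta 1/9; Mieczyslaw 1/3; Pelagia 1/9; Stanislawa 1/9; Waclaw 1/9

There is no surviving spouse, so the entire estate passes to Radoslaw's descendants per stirpes.
Oleg left no surviving issue, so that branch lapses and is disregarded.
The estate is divided into 3 equal shares of 1/3 among Kazimierz, Mieczyslaw, Czeslaw.
Kazimierz predeceased; the 1/3 allotted to Kazimierz's branch passes to Kazimierz's issue by representation.
The 1/3 is divided into 3 equal shares of 1/9 among Waclaw, Pelagia, Stanislawa.
Waclaw is living and takes 1/9.
Pelagia is living and takes 1/9.
Stanislawa is living and takes 1/9.
Mieczyslaw is living and takes 1/3.
Czeslaw predeceased; the 1/3 allotted to Czeslaw's branch passes to Czeslaw's issue by representation.
The 1/3 is divided into 3 equal shares of 1/9 among Jolanta, Agnieszka, Franciszka.
Jolanta is living and takes 1/9.
Agnieszka is living and takes 1/9.
Franciszka is living and takes 1/9.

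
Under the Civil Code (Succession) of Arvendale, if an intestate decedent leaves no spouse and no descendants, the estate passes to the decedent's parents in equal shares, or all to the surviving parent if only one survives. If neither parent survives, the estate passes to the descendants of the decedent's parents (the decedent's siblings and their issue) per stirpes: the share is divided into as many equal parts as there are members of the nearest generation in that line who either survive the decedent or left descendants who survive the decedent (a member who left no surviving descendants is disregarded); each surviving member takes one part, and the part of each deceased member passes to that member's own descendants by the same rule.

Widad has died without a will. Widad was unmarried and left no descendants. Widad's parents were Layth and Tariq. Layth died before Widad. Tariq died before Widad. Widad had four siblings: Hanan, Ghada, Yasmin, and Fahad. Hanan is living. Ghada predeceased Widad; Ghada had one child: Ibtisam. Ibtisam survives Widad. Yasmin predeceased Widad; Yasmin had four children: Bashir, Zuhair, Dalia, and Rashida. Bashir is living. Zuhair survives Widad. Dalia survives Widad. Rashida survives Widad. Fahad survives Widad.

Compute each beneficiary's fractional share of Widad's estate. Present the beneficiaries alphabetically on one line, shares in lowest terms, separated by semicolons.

Neither parent survives and there are no descendants, so the estate passes to Widad's siblings and their issue per stirpes.
The estate is divided into 4 equal shares of 1/4 among Hanan, Ghada, Yasmin, Fahad.
Hanan is living and takes 1/4.
Ghada predeceased; the 1/4 allotted to Ghada's branch passes to Ghada's issue by representation.
Ibtisam is the sole taker at this level and receives the full 1/4.
Yasmin predeceased; the 1/4 allotted to Yasmin's branch passes to Yasmin's issue by representation.
The 1/4 is divided into 4 equal shares of 1/16 among Bashir, Zuhair, Dalia, Rashida.
Bashir is living and takes 1/16.
Zuhair is living and takes 1/16.
Dalia is living and takes 1/16.
Rashida is living and takes 1/16.
Fahad is living and takes 1/4.

Bashir 1/16; Dalia 1/16; Fahad 1/4; Hanan 1/4; Ibtisam 1/4; Rashida 1/16; Zuhair 1/16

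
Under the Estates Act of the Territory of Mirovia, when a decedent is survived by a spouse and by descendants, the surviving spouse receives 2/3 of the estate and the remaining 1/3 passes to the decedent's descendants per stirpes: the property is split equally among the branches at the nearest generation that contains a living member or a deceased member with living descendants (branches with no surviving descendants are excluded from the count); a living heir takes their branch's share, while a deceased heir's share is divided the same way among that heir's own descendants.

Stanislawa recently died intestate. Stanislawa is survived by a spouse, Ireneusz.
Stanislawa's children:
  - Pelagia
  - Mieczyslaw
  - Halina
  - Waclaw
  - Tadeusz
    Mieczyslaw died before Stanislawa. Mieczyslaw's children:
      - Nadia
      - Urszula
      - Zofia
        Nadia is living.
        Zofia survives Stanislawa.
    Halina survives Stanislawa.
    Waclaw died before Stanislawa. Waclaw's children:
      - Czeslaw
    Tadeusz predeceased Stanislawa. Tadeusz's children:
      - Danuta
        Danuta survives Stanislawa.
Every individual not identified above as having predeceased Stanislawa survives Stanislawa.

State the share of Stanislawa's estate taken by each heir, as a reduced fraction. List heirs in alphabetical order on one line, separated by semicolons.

Ireneusz, as surviving spouse, takes 2/3.
The remaining 1/3 passes to Stanislawa's descendants per stirpes.
The 1/3 is divided into 5 equal shares of 1/15 among Pelagia, Mieczyslaw, Halina, Waclaw, Tadeusz.
Pelagia is living and takes 1/15.
Mieczyslaw predeceased; the 1/15 allotted to Mieczyslaw's branch passes to Mieczyslaw's issue by representation.
The 1/15 is divided into 3 equal shares of 1/45 among Nadia, Urszula, Zofia.
Nadia is living and takes 1/45.
Urszula is living and takes 1/45.
Zofia is living and takes 1/45.
Halina is living and takes 1/15.
Waclaw predeceased; the 1/15 allotted to Waclaw's branch passes to Waclaw's issue by representation.
Czeslaw is the sole taker at this level and receives the full 1/15.
Tadeusz predeceased; the 1/15 allotted to Tadeusz's branch passes to Tadeusz's issue by representation.
Danuta is the sole taker at this level and receives the full 1/15.

Czeslaw 1/15; Danuta 1/15; Halina 1/15; Ireneusz 2/3; Nadia 1/45; Pelagia 1/15; Urszula 1/45; Zofia 1/45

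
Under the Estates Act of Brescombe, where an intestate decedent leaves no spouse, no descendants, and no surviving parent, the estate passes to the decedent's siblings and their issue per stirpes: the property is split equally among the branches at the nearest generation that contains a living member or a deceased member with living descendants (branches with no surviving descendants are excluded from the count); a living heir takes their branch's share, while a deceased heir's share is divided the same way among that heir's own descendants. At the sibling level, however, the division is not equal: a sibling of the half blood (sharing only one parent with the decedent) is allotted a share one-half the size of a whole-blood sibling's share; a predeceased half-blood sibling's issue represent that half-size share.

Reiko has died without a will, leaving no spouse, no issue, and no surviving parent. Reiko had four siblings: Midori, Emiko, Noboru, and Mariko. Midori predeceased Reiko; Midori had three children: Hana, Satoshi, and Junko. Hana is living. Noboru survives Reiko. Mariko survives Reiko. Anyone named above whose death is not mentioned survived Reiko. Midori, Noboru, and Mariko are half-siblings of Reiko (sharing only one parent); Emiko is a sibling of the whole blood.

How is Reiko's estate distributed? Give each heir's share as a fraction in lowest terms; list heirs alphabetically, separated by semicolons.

Emiko 2/5; Hana 1/15; Junko 1/15; Mariko 1/5; Noboru 1/5; Satoshi 1/15

No spouse, descendants, or parent survives, so the estate passes to Reiko's siblings per stirpes.
Half-blood siblings count for one-half the weight of whole-blood siblings at the initial division.
Dividing 1 in proportion to weights (total weight 5/2): Midori (weight 1/2) → 1/5; Emiko (weight 1) → 2/5; Noboru (weight 1/2) → 1/5; Mariko (weight 1/2) → 1/5.
Midori predeceased; the 1/5 allotted to Midori's branch passes to Midori's issue by representation.
The 1/5 is divided into 3 equal shares of 1/15 among Hana, Satoshi, Junko.
Hana is living and takes 1/15.
Satoshi is living and takes 1/15.
Junko is living and takes 1/15.
Emiko is living and takes 2/5.
Noboru is living and takes 1/5.
Mariko is living and takes 1/5.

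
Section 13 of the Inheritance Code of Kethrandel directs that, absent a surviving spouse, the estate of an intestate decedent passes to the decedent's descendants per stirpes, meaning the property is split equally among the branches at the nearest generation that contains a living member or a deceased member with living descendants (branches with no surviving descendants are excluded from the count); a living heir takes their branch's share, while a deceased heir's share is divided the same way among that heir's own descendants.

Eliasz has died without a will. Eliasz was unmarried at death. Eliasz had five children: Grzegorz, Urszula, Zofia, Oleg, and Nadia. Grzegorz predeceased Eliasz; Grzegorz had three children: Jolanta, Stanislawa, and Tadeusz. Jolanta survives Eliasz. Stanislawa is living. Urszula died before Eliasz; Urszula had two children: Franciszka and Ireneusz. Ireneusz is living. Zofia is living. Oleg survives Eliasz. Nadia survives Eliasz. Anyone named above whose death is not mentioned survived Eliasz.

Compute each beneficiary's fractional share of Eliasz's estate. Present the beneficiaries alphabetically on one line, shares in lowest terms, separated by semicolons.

Franciszka 1/10; Ireneusz 1/10; Jolanta 1/15; Nadia 1/5; Oleg 1/5; Stanislawa 1/15; Tadeusz 1/15; Zofia 1/5

There is no surviving spouse, so the entire estate passes to Eliasz's descendants per stirpes.
The estate is divided into 5 equal shares of 1/5 among Grzegorz, Urszula, Zofia, Oleg, Nadia.
Grzegorz predeceased; the 1/5 allotted to Grzegorz's branch passes to Grzegorz's issue by representation.
The 1/5 is divided into 3 equal shares of 1/15 among Jolanta, Stanislawa, Tadeusz.
Jolanta is living and takes 1/15.
Stanislawa is living and takes 1/15.
Tadeusz is living and takes 1/15.
Urszula predeceased; the 1/5 allotted to Urszula's branch passes to Urszula's issue by representation.
The 1/5 is divided into 2 equal shares of 1/10 among Franciszka, Ireneusz.
Franciszka is living and takes 1/10.
Ireneusz is living and takes 1/10.
Zofia is living and takes 1/5.
Oleg is living and takes 1/5.
Nadia is living and takes 1/5.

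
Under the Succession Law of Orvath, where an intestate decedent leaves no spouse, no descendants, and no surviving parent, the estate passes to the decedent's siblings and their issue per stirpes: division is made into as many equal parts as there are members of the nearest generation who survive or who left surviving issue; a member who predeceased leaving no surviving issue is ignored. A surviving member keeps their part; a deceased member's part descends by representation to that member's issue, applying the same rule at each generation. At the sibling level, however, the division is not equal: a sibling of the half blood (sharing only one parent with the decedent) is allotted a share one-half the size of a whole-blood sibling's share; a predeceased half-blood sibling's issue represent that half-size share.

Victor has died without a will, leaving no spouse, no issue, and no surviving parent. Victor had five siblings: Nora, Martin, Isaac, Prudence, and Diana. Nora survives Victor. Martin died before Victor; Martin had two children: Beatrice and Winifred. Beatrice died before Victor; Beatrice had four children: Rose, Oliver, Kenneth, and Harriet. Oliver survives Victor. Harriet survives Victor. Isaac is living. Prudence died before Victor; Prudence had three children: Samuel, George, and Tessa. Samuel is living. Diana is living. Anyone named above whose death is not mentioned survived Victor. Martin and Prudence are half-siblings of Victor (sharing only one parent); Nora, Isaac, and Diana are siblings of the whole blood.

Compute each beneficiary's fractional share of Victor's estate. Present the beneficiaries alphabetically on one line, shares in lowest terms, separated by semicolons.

Diana 1/4; George 1/24; Harriet 1/64; Isaac 1/4; Kenneth 1/64; Nora 1/4; Oliver 1/64; Rose 1/64; Samuel 1/24; Tessa 1/24; Winifred 1/16

No spouse, descendants, or parent survives, so the estate passes to Victor's siblings per stirpes.
Half-blood siblings count for one-half the weight of whole-blood siblings at the initial division.
Dividing 1 in proportion to weights (total weight 4): Nora (weight 1) → 1/4; Martin (weight 1/2) → 1/8; Isaac (weight 1) → 1/4; Prudence (weight 1/2) → 1/8; Diana (weight 1) → 1/4.
Nora is living and takes 1/4.
Martin predeceased; the 1/8 allotted to Martin's branch passes to Martin's issue by representation.
The 1/8 is divided into 2 equal shares of 1/16 among Beatrice, Winifred.
Beatrice predeceased; the 1/16 allotted to Beatrice's branch passes to Beatrice's issue by representation.
The 1/16 is divided into 4 equal shares of 1/64 among Rose, Oliver, Kenneth, Harriet.
Rose is living and takes 1/64.
Oliver is living and takes 1/64.
Kenneth is living and takes 1/64.
Harriet is living and takes 1/64.
Winifred is living and takes 1/16.
Isaac is living and takes 1/4.
Prudence predeceased; the 1/8 allotted to Prudence's branch passes to Prudence's issue by representation.
The 1/8 is divided into 3 equal shares of 1/24 among Samuel, George, Tessa.
Samuel is living and takes 1/24.
George is living and takes 1/24.
Tessa is living and takes 1/24.
Diana is living and takes 1/4.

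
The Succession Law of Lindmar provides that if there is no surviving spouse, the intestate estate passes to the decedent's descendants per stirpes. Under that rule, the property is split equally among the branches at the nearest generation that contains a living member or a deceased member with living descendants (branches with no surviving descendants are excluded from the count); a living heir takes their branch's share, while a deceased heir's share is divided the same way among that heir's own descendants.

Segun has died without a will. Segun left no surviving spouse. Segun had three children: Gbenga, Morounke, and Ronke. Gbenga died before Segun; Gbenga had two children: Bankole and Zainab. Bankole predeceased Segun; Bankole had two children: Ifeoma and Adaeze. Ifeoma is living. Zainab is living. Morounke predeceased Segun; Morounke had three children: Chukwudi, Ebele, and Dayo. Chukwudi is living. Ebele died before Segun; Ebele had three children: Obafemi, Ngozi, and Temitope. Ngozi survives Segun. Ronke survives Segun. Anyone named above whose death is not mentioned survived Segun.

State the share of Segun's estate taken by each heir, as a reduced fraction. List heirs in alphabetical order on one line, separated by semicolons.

There is no surviving spouse, so the entire estate passes to Segun's descendants per stirpes.
The estate is divided into 3 equal shares of 1/3 among Gbenga, Morounke, Ronke.
Gbenga predeceased; the 1/3 allotted to Gbenga's branch passes to Gbenga's issue by representation.
The 1/3 is divided into 2 equal shares of 1/6 among Bankole, Zainab.
Bankole predeceased; the 1/6 allotted to Bankole's branch passes to Bankole's issue by representation.
The 1/6 is divided into 2 equal shares of 1/12 among Ifeoma, Adaeze.
Ifeoma is living and takes 1/12.
Adaeze is living and takes 1/12.
Zainab is living and takes 1/6.
Morounke predeceased; the 1/3 allotted to Morounke's branch passes to Morounke's issue by representation.
The 1/3 is divided into 3 equal shares of 1/9 among Chukwudi, Ebele, Dayo.
Chukwudi is living and takes 1/9.
Ebele predeceased; the 1/9 allotted to Ebele's branch passes to Ebele's issue by representation.
The 1/9 is divided into 3 equal shares of 1/27 among Obafemi, Ngozi, Temitope.
Obafemi is living and takes 1/27.
Ngozi is living and takes 1/27.
Temitope is living and takes 1/27.
Dayo is living and takes 1/9.
Ronke is living and takes 1/3.

Adaeze 1/12; Chukwudi 1/9; Dayo 1/9; Ifeoma 1/12; Ngozi 1/27; Obafemi 1/27; Ronke 1/3; Temitope 1/27; Zainab 1/6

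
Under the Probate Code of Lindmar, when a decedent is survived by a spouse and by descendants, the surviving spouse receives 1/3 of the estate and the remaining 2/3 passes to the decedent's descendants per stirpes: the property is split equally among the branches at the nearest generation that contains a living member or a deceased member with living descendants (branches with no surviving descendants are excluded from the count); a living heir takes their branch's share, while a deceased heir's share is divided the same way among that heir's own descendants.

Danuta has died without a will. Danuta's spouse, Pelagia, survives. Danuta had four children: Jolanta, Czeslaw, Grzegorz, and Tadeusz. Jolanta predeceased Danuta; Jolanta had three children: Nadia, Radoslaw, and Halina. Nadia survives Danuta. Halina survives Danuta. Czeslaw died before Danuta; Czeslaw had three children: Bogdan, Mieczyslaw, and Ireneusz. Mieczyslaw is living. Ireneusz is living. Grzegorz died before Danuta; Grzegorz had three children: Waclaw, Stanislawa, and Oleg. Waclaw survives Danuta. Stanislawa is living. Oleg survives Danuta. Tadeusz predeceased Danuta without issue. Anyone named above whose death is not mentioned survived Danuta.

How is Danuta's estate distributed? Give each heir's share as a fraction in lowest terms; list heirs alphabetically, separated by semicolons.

Bogdan 2/27; Halina 2/27; Ireneusz 2/27; Mieczyslaw 2/27; Nadia 2/27; Oleg 2/27; Pelagia 1/3; Radoslaw 2/27; Stanislawa 2/27; Waclaw 2/27

Pelagia, as surviving spouse, takes 1/3.
The remaining 2/3 passes to Danuta's descendants per stirpes.
Tadeusz left no surviving issue, so that branch lapses and is disregarded.
The 2/3 is divided into 3 equal shares of 2/9 among Jolanta, Czeslaw, Grzegorz.
Jolanta predeceased; the 2/9 allotted to Jolanta's branch passes to Jolanta's issue by representation.
The 2/9 is divided into 3 equal shares of 2/27 among Nadia, Radoslaw, Halina.
Nadia is living and takes 2/27.
Radoslaw is living and takes 2/27.
Halina is living and takes 2/27.
Czeslaw predeceased; the 2/9 allotted to Czeslaw's branch passes to Czeslaw's issue by representation.
The 2/9 is divided into 3 equal shares of 2/27 among Bogdan, Mieczyslaw, Ireneusz.
Bogdan is living and takes 2/27.
Mieczyslaw is living and takes 2/27.
Ireneusz is living and takes 2/27.
Grzegorz predeceased; the 2/9 allotted to Grzegorz's branch passes to Grzegorz's issue by representation.
The 2/9 is divided into 3 equal shares of 2/27 among Waclaw, Stanislawa, Oleg.
Waclaw is living and takes 2/27.
Stanislawa is living and takes 2/27.
Oleg is living and takes 2/27.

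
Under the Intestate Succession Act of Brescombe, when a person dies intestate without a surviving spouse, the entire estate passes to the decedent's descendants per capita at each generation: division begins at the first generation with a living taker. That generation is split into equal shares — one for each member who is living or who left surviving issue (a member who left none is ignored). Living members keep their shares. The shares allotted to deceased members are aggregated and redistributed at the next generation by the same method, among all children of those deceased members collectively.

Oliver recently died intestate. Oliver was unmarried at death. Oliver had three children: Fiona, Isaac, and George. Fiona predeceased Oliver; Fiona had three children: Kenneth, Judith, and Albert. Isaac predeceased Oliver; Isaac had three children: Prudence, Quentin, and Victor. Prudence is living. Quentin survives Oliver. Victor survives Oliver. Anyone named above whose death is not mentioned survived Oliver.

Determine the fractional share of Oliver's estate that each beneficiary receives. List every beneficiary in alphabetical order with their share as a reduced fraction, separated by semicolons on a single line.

Albert 1/9; George 1/3; Judith 1/9; Kenneth 1/9; Prudence 1/9; Quentin 1/9; Victor 1/9

There is no surviving spouse, so the entire estate passes to Oliver's descendants per capita at each generation.
At generation 1 (Fiona, Isaac, George) there are 3 shares of (1)/3 = 1/3 each.
Living: George — each takes 1/3.
Deceased: Fiona and Isaac. Their combined 2/3 is pooled and carried to generation 2.
At generation 2 (Kenneth, Judith, Albert, Prudence, Quentin, Victor) there are 6 shares of (2/3)/6 = 1/9 each.
Living: Kenneth, Judith, Albert, Prudence, Quentin, and Victor — each takes 1/9.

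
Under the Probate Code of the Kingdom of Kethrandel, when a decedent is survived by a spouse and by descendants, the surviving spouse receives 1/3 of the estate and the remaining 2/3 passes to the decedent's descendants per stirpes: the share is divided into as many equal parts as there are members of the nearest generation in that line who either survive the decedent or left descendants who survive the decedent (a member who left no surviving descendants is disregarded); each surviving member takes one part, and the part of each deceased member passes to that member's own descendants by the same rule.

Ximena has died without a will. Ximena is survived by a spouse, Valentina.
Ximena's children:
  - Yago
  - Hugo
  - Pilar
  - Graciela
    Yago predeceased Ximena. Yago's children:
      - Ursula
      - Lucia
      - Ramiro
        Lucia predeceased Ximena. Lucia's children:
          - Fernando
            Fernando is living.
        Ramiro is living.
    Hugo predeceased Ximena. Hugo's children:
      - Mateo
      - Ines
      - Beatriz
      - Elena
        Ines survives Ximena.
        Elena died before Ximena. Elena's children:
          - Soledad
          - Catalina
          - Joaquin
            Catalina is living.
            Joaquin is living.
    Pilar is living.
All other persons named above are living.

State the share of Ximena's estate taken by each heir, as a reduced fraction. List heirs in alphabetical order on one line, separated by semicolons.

Valentina, as surviving spouse, takes 1/3.
The remaining 2/3 passes to Ximena's descendants per stirpes.
The 2/3 is divided into 4 equal shares of 1/6 among Yago, Hugo, Pilar, Graciela.
Yago predeceased; the 1/6 allotted to Yago's branch passes to Yago's issue by representation.
The 1/6 is divided into 3 equal shares of 1/18 among Ursula, Lucia, Ramiro.
Ursula is living and takes 1/18.
Lucia predeceased; the 1/18 allotted to Lucia's branch passes to Lucia's issue by representation.
Fernando is the sole taker at this level and receives the full 1/18.
Ramiro is living and takes 1/18.
Hugo predeceased; the 1/6 allotted to Hugo's branch passes to Hugo's issue by representation.
The 1/6 is divided into 4 equal shares of 1/24 among Mateo, Ines, Beatriz, Elena.
Mateo is living and takes 1/24.
Ines is living and takes 1/24.
Beatriz is living and takes 1/24.
Elena predeceased; the 1/24 allotted to Elena's branch passes to Elena's issue by representation.
The 1/24 is divided into 3 equal shares of 1/72 among Soledad, Catalina, Joaquin.
Soledad is living and takes 1/72.
Catalina is living and takes 1/72.
Joaquin is living and takes 1/72.
Pilar is living and takes 1/6.
Graciela is living and takes 1/6.

Beatriz 1/24; Catalina 1/72; Fernando 1/18; Graciela 1/6; Ines 1/24; Joaquin 1/72; Mateo 1/24; Pilar 1/6; Ramiro 1/18; Soledad 1/72; Ursula 1/18; Valentina 1/3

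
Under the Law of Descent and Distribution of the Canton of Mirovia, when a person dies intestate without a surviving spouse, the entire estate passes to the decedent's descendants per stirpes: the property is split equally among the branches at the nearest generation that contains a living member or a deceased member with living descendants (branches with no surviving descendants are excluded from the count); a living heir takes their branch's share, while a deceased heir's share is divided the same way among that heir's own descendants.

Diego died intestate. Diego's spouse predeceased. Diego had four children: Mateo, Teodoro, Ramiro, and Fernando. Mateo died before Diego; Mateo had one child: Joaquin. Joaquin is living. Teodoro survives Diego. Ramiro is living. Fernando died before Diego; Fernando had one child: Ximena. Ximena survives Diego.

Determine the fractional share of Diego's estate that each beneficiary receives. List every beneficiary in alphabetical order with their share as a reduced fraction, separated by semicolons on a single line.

Joaquin 1/4; Ramiro 1/4; Teodoro 1/4; Ximena 1/4

There is no surviving spouse, so the entire estate passes to Diego's descendants per stirpes.
The estate is divided into 4 equal shares of 1/4 among Mateo, Teodoro, Ramiro, Fernando.
Mateo predeceased; the 1/4 allotted to Mateo's branch passes to Mateo's issue by representation.
Joaquin is the sole taker at this level and receives the full 1/4.
Teodoro is living and takes 1/4.
Ramiro is living and takes 1/4.
Fernando predeceased; the 1/4 allotted to Fernando's branch passes to Fernando's issue by representation.
Ximena is the sole taker at this level and receives the full 1/4.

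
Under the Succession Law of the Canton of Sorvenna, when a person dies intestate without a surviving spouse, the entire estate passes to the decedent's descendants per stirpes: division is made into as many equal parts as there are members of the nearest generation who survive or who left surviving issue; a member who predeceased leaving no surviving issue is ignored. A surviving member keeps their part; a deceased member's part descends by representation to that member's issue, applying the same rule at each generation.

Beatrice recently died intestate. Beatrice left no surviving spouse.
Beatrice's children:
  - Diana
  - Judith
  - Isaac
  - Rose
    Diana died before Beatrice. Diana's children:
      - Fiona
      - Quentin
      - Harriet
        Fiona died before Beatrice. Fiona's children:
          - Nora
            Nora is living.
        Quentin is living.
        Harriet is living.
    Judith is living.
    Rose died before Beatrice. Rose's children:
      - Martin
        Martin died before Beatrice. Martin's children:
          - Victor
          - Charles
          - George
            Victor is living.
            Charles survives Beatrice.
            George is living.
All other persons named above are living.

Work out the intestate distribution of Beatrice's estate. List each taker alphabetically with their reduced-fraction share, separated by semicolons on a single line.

There is no surviving spouse, so the entire estate passes to Beatrice's descendants per stirpes.
The estate is divided into 4 equal shares of 1/4 among Diana, Judith, Isaac, Rose.
Diana predeceased; the 1/4 allotted to Diana's branch passes to Diana's issue by representation.
The 1/4 is divided into 3 equal shares of 1/12 among Fiona, Quentin, Harriet.
Fiona predeceased; the 1/12 allotted to Fiona's branch passes to Fiona's issue by representation.
Nora is the sole taker at this level and receives the full 1/12.
Quentin is living and takes 1/12.
Harriet is living and takes 1/12.
Judith is living and takes 1/4.
Isaac is living and takes 1/4.
Rose predeceased; the 1/4 allotted to Rose's branch passes to Rose's issue by representation.
Martin's line is the sole branch at this level, so the full 1/4 passes to Martin's issue by representation.
The 1/4 is divided into 3 equal shares of 1/12 among Victor, Charles, George.
Victor is living and takes 1/12.
Charles is living and takes 1/12.
George is living and takes 1/12.

Charles 1/12; George 1/12; Harriet 1/12; Isaac 1/4; Judith 1/4; Nora 1/12; Quentin 1/12; Victor 1/12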